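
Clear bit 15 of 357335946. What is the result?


357335946 & ~(1 << 15) = 357303178

357303178


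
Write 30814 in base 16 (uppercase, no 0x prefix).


30814 = 785E hex

785E


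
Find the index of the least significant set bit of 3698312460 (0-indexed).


0b11011100011011111100010100001100. Lowest set bit at position 2

2


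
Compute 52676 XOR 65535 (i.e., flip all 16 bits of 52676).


52676 ^ 65535 = 12859

12859


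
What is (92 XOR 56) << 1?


Step 1: 92 ^ 56 = 100
Step 2: 100 << 1 = 200

200


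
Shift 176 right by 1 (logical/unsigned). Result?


0b10110000 >> 1 = 0b1011000 = 88

88


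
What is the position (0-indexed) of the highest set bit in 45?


0b101101. Highest set bit at position 5

5


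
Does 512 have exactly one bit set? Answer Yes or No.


0b1000000000. Only one bit set => Yes

Yes


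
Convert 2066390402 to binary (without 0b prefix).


2066390402 = 1111011001010101001110110000010 in binary

1111011001010101001110110000010


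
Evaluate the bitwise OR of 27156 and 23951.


0b110101000010100 | 0b101110110001111 = 0b111111110011111 = 32671

32671


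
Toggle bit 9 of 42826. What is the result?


42826 ^ (1 << 9) = 42826 ^ 512 = 42314

42314


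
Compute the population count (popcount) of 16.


0b10000 has 1 set bits

1


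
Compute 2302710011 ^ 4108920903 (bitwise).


0b10001001010000001001000011111011 ^ 0b11110100111010010010100001000111 = 0b1111101101010011011100010111100 = 2108274876

2108274876


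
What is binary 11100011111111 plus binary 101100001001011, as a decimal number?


11100011111111 + 101100001001011 = 1001000101001010 = 37194

37194


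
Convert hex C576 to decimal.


C576 hex = 50550 decimal

50550


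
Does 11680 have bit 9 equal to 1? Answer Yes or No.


0b10110110100000, bit 9 = 0. No

No


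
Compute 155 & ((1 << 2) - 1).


155 & 3 = 3

3


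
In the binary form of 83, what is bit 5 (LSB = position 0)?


0b1010011, position 5 = 0

0


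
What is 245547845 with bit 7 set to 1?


245547845 | (1 << 7) = 245547845 | 128 = 245547973

245547973


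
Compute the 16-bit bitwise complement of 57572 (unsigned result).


~0b1110000011100100 = 0b1111100011011 = 7963 (16-bit unsigned)

7963


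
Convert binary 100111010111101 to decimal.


100111010111101 in decimal = 20157

20157


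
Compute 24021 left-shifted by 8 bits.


0b101110111010101 << 8 = 0b10111011101010100000000 = 6149376

6149376


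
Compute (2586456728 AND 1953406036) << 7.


Step 1: 2586456728 & 1953406036 = 271192080
Step 2: 271192080 << 7 = 34712586240

34712586240


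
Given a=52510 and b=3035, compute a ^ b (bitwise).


52510 ^ 3035 = 50885

50885


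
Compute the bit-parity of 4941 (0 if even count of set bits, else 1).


0b1001101001101 has 7 ones => parity 1

1


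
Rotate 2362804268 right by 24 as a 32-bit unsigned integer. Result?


Rotate 0b10001100110101011000100000101100 right by 24 (32-bit) = 0b11010101100010000010110010001100 = 3582471308

3582471308


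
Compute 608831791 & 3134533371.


0b100100010010100000100100101111 & 0b10111010110101010010111011111011 = 0b100000010000000000100000101011 = 541067307

541067307


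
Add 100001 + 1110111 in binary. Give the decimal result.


100001 + 1110111 = 10011000 = 152

152


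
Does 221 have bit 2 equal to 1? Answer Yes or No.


0b11011101, bit 2 = 1. Yes

Yes


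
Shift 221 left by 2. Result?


0b11011101 << 2 = 0b1101110100 = 884

884


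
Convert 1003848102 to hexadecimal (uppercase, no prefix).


1003848102 = 3BD581A6 hex

3BD581A6


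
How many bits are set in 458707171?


0b11011010101110101000011100011 has 16 set bits

16


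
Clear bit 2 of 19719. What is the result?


19719 & ~(1 << 2) = 19715

19715


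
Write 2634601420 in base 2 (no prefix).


2634601420 = 10011101000010001101001111001100 in binary

10011101000010001101001111001100


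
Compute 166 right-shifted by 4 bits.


0b10100110 >> 4 = 0b1010 = 10

10


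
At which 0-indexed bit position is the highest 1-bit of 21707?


0b101010011001011. Highest set bit at position 14

14


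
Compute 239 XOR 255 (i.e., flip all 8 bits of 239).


239 ^ 255 = 16

16


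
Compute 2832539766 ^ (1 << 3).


2832539766 ^ (1 << 3) = 2832539766 ^ 8 = 2832539774

2832539774


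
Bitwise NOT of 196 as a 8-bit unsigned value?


~0b11000100 = 0b111011 = 59 (8-bit unsigned)

59


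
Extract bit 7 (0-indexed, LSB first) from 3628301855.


0b11011000010000110111111000011111, position 7 = 0

0


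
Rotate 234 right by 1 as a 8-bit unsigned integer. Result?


Rotate 0b11101010 right by 1 (8-bit) = 0b1110101 = 117

117


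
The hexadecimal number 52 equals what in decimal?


52 hex = 82 decimal

82


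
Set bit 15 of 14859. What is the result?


14859 | (1 << 15) = 14859 | 32768 = 47627

47627


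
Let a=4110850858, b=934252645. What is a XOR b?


4110850858 ^ 934252645 = 3265858383

3265858383


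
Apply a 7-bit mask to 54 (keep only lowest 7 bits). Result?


54 & 127 = 54

54


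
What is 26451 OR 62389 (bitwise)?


0b110011101010011 | 0b1111001110110101 = 0b1111011111110111 = 63479

63479


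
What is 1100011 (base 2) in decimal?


1100011 in decimal = 99

99


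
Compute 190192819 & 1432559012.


0b1011010101100001110010110011 & 0b1010101011000110001110110100100 = 0b1010000100001110010100000 = 21109920

21109920


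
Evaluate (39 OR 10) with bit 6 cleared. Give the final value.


Step 1: 39 | 10 = 47
Step 2: 47 & ~(1 << 6) = 47

47


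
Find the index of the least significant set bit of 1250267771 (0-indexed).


0b1001010100001011001001001111011. Lowest set bit at position 0

0


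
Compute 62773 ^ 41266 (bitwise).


0b1111010100110101 ^ 0b1010000100110010 = 0b101010000000111 = 21511

21511


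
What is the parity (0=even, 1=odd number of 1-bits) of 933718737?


0b110111101001110110101011010001 has 18 ones => parity 0

0


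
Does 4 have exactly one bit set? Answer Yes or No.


0b100. Only one bit set => Yes

Yes


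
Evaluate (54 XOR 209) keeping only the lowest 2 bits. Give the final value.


Step 1: 54 ^ 209 = 231
Step 2: 231 & 3 = 3

3


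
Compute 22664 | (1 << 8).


22664 | (1 << 8) = 22664 | 256 = 22920

22920


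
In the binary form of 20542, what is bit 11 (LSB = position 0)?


0b101000000111110, position 11 = 0

0


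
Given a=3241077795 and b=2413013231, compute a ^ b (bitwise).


3241077795 ^ 2413013231 = 1325221068

1325221068


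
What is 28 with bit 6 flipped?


28 ^ (1 << 6) = 28 ^ 64 = 92

92


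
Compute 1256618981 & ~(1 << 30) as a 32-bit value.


1256618981 & ~(1 << 30) = 182877157

182877157


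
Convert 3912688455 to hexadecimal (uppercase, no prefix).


3912688455 = E936E347 hex

E936E347


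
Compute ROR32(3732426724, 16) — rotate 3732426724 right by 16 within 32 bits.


Rotate 0b11011110011110000100111111100100 right by 16 (32-bit) = 0b1001111111001001101111001111000 = 1340399224

1340399224


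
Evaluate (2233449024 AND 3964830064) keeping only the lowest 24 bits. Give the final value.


Step 1: 2233449024 & 3964830064 = 2215804992
Step 2: 2215804992 & 16777215 = 1212480

1212480


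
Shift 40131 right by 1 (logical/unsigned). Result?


0b1001110011000011 >> 1 = 0b100111001100001 = 20065

20065


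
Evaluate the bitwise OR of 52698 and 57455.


0b1100110111011010 | 0b1110000001101111 = 0b1110110111111111 = 60927

60927


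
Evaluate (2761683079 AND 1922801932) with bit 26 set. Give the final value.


Step 1: 2761683079 & 1922801932 = 547069956
Step 2: 547069956 | (1 << 26) = 547069956 | 67108864 = 614178820

614178820


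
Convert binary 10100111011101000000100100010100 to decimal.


10100111011101000000100100010100 in decimal = 2809399572

2809399572


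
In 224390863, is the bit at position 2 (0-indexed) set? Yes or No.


0b1101010111111110111011001111, bit 2 = 1. Yes

Yes


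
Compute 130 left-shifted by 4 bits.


0b10000010 << 4 = 0b100000100000 = 2080

2080


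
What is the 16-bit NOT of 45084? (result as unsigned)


~0b1011000000011100 = 0b100111111100011 = 20451 (16-bit unsigned)

20451


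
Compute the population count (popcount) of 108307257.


0b110011101001010001100111001 has 14 set bits

14


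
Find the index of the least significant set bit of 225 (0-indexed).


0b11100001. Lowest set bit at position 0

0


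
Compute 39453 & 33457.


0b1001101000011101 & 0b1000001010110001 = 0b1000001000010001 = 33297

33297


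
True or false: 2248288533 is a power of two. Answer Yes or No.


0b10000110000000100010100100010101. Multiple bits set => No

No


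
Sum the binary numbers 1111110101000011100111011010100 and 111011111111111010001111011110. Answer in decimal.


1111110101000011100111011010100 + 111011111111111010001111011110 = 10111010101000010111001010110010 = 3131142834

3131142834


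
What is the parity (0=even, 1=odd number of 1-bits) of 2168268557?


0b10000001001111010010011100001101 has 14 ones => parity 0

0


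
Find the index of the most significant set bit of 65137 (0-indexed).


0b1111111001110001. Highest set bit at position 15

15


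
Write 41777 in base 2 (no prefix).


41777 = 1010001100110001 in binary

1010001100110001


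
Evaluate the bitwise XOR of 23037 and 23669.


0b101100111111101 ^ 0b101110001110101 = 0b10110001000 = 1416

1416


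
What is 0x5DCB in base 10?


5DCB hex = 24011 decimal

24011


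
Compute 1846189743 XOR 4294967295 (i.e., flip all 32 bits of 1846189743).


1846189743 ^ 4294967295 = 2448777552

2448777552


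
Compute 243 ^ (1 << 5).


243 ^ (1 << 5) = 243 ^ 32 = 211

211


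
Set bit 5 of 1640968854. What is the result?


1640968854 | (1 << 5) = 1640968854 | 32 = 1640968886

1640968886


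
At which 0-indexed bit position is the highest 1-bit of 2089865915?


0b1111100100100001101001010111011. Highest set bit at position 30

30


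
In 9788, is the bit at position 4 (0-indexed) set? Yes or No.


0b10011000111100, bit 4 = 1. Yes

Yes


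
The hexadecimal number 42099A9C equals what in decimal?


42099A9C hex = 1107925660 decimal

1107925660


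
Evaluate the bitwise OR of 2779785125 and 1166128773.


0b10100101101100000010011110100101 | 0b1000101100000011011011010000101 = 0b11100101101100011011011110100101 = 3853629349

3853629349


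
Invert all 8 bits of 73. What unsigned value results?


73 ^ 255 = 182

182


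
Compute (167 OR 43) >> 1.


Step 1: 167 | 43 = 175
Step 2: 175 >> 1 = 87

87


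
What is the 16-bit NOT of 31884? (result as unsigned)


~0b111110010001100 = 0b1000001101110011 = 33651 (16-bit unsigned)

33651


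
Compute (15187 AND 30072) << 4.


Step 1: 15187 & 30072 = 12624
Step 2: 12624 << 4 = 201984

201984


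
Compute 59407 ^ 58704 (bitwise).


0b1110100000001111 ^ 0b1110010101010000 = 0b110101011111 = 3423

3423


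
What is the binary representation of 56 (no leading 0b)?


56 = 111000 in binary

111000


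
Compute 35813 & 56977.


0b1000101111100101 & 0b1101111010010001 = 0b1000101010000001 = 35457

35457


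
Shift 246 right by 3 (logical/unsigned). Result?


0b11110110 >> 3 = 0b11110 = 30

30


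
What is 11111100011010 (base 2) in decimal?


11111100011010 in decimal = 16154

16154


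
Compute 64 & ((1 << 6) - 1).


64 & 63 = 0

0


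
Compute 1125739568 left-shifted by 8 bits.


0b1000011000110010110110000110000 << 8 = 0b100001100011001011011000011000000000000 = 288189329408

288189329408


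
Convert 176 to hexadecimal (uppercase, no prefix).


176 = B0 hex

B0


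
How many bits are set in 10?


0b1010 has 2 set bits

2


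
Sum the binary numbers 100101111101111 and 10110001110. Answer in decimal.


100101111101111 + 10110001110 = 101000101111101 = 20861

20861


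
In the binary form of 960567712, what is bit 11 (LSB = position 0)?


0b111001010000010001100110100000, position 11 = 1

1


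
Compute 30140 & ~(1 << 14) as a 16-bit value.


30140 & ~(1 << 14) = 13756

13756


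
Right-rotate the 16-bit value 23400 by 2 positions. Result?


Rotate 0b101101101101000 right by 2 (16-bit) = 0b1011011011010 = 5850

5850


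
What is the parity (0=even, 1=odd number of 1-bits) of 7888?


0b1111011010000 has 7 ones => parity 1

1


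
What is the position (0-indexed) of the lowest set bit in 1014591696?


0b111100011110010111000011010000. Lowest set bit at position 4

4


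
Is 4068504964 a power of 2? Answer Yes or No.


0b11110010100000000111010110000100. Multiple bits set => No

No


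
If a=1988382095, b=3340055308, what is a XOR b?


1988382095 ^ 3340055308 = 2979102339

2979102339


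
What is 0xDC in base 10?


DC hex = 220 decimal

220


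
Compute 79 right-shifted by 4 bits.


0b1001111 >> 4 = 0b100 = 4

4


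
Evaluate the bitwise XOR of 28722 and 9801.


0b111000000110010 ^ 0b10011001001001 = 0b101011001111011 = 22139

22139


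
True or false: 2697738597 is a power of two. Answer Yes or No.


0b10100000110011000011100101100101. Multiple bits set => No

No


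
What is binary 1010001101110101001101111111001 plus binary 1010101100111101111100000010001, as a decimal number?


1010001101110101001101111111001 + 1010101100111101111100000010001 = 10100111010110011001010000001010 = 2807665674

2807665674


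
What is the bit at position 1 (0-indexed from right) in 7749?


0b1111001000101, position 1 = 0

0


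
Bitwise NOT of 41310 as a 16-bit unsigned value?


~0b1010000101011110 = 0b101111010100001 = 24225 (16-bit unsigned)

24225


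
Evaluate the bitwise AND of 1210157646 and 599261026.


0b1001000001000011000101001001110 & 0b100011101101111111111101100010 = 0b1000011000101001000010 = 2198082

2198082


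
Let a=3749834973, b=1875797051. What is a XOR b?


3749834973 ^ 1875797051 = 2958005478

2958005478


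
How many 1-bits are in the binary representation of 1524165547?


0b1011010110110001110101110101011 has 19 set bits

19


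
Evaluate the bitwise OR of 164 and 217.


0b10100100 | 0b11011001 = 0b11111101 = 253

253


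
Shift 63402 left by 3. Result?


0b1111011110101010 << 3 = 0b1111011110101010000 = 507216

507216


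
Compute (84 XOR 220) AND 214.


Step 1: 84 ^ 220 = 136
Step 2: 136 & 214 = 128

128


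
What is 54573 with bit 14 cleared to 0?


54573 & ~(1 << 14) = 38189

38189


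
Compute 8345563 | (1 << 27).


8345563 | (1 << 27) = 8345563 | 134217728 = 142563291

142563291


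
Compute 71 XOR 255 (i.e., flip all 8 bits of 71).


71 ^ 255 = 184

184


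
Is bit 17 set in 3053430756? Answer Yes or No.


0b10110101111111111010011111100100, bit 17 = 1. Yes

Yes


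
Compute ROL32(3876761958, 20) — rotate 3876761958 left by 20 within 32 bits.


Rotate 0b11100111000100101011000101100110 left by 20 (32-bit) = 0b10110011011100111000100101011 = 376336683

376336683


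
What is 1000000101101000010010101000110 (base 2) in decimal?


1000000101101000010010101000110 in decimal = 1085547846

1085547846


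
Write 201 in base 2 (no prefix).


201 = 11001001 in binary

11001001


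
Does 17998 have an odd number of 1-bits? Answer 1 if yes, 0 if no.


0b100011001001110 has 7 ones => parity 1

1


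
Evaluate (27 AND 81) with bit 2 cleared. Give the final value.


Step 1: 27 & 81 = 17
Step 2: 17 & ~(1 << 2) = 17

17


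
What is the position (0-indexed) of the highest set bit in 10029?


0b10011100101101. Highest set bit at position 13

13


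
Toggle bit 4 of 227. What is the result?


227 ^ (1 << 4) = 227 ^ 16 = 243

243


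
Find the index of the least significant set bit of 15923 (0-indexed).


0b11111000110011. Lowest set bit at position 0

0


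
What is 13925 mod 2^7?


13925 & 127 = 101

101


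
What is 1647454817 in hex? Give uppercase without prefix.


1647454817 = 62322A61 hex

62322A61


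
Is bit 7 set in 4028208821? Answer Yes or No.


0b11110000000110011001011010110101, bit 7 = 1. Yes

Yes


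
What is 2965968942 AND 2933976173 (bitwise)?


0b10110000110010010001100000101110 & 0b10101110111000001110110001101101 = 0b10100000110000000000100000101100 = 2696939564

2696939564


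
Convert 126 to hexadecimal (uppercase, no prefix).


126 = 7E hex

7E


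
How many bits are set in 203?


0b11001011 has 5 set bits

5


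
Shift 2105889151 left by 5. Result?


0b1111101100001010101000101111111 << 5 = 0b111110110000101010100010111111100000 = 67388452832

67388452832


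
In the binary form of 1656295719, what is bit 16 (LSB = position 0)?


0b1100010101110010001000100100111, position 16 = 1

1


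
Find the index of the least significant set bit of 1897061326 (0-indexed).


0b1110001000100101101101111001110. Lowest set bit at position 1

1


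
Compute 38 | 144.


0b100110 | 0b10010000 = 0b10110110 = 182

182


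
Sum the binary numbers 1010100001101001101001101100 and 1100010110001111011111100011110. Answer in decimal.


1010100001101001101001101100 + 1100010110001111011111100011110 = 1101101010011100101100110001010 = 1833851274

1833851274


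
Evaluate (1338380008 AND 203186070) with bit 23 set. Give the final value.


Step 1: 1338380008 & 203186070 = 201592448
Step 2: 201592448 | (1 << 23) = 201592448 | 8388608 = 209981056

209981056


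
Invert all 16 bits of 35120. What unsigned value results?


35120 ^ 65535 = 30415

30415


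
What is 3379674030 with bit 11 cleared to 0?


3379674030 & ~(1 << 11) = 3379671982

3379671982


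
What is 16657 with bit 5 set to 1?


16657 | (1 << 5) = 16657 | 32 = 16689

16689


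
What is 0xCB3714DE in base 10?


CB3714DE hex = 3409384670 decimal

3409384670


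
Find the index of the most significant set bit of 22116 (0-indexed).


0b101011001100100. Highest set bit at position 14

14


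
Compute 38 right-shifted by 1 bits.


0b100110 >> 1 = 0b10011 = 19

19


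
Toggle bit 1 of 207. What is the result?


207 ^ (1 << 1) = 207 ^ 2 = 205

205


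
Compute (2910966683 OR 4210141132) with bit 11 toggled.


Step 1: 2910966683 | 4210141132 = 4294047711
Step 2: 4294047711 ^ (1 << 11) = 4294047711 ^ 2048 = 4294049759

4294049759


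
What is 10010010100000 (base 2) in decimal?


10010010100000 in decimal = 9376

9376


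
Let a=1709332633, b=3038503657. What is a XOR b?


1709332633 ^ 3038503657 = 3506027120

3506027120


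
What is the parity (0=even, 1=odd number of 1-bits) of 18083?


0b100011010100011 has 7 ones => parity 1

1


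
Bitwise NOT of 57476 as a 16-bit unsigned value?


~0b1110000010000100 = 0b1111101111011 = 8059 (16-bit unsigned)

8059


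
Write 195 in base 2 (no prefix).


195 = 11000011 in binary

11000011


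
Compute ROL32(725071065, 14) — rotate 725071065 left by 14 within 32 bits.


Rotate 0b101011001101111011010011011001 left by 14 (32-bit) = 0b11101101001101100100101011001101 = 3979758285

3979758285


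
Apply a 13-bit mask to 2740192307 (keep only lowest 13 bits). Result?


2740192307 & 8191 = 1075

1075


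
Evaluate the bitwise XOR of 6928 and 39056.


0b1101100010000 ^ 0b1001100010010000 = 0b1000001110000000 = 33664

33664


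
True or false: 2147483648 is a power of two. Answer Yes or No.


0b10000000000000000000000000000000. Only one bit set => Yes

Yes


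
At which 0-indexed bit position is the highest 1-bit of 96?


0b1100000. Highest set bit at position 6

6


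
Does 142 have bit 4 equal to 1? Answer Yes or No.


0b10001110, bit 4 = 0. No

No


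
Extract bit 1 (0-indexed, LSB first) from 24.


0b11000, position 1 = 0

0


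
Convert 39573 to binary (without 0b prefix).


39573 = 1001101010010101 in binary

1001101010010101


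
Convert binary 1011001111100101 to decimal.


1011001111100101 in decimal = 46053

46053


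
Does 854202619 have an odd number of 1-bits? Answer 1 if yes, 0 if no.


0b110010111010100001100011111011 has 17 ones => parity 1

1


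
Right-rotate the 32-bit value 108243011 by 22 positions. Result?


Rotate 0b110011100111010100001000011 right by 22 (32-bit) = 0b11001110101000010000110000011001 = 3466660889

3466660889


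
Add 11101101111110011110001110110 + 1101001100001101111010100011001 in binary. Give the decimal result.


11101101111110011110001110110 + 1101001100001101111010100011001 = 10000111010001100011000110001111 = 2269524367

2269524367


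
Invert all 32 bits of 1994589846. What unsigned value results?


1994589846 ^ 4294967295 = 2300377449

2300377449


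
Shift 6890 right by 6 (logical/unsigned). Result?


0b1101011101010 >> 6 = 0b1101011 = 107

107


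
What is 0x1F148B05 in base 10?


1F148B05 hex = 521440005 decimal

521440005


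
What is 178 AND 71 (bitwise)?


0b10110010 & 0b1000111 = 0b10 = 2

2


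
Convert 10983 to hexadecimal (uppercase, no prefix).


10983 = 2AE7 hex

2AE7


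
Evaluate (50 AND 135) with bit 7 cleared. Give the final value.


Step 1: 50 & 135 = 2
Step 2: 2 & ~(1 << 7) = 2

2


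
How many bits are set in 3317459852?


0b11000101101111000110101110001100 has 17 set bits

17


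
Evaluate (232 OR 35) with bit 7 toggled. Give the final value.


Step 1: 232 | 35 = 235
Step 2: 235 ^ (1 << 7) = 235 ^ 128 = 107

107


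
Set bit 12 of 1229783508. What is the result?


1229783508 | (1 << 12) = 1229783508 | 4096 = 1229787604

1229787604


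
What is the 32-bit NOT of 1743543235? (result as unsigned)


~0b1100111111011000101101111000011 = 0b10011000000100111010010000111100 = 2551424060 (32-bit unsigned)

2551424060


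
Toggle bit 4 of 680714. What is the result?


680714 ^ (1 << 4) = 680714 ^ 16 = 680730

680730


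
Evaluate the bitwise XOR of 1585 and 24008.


0b11000110001 ^ 0b101110111001000 = 0b101101111111001 = 23545

23545


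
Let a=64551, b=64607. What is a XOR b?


64551 ^ 64607 = 120

120


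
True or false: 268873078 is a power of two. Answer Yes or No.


0b10000000001101010110101110110. Multiple bits set => No

No


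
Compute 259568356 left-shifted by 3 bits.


0b1111011110001011001011100100 << 3 = 0b1111011110001011001011100100000 = 2076546848

2076546848


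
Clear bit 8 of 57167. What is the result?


57167 & ~(1 << 8) = 56911

56911


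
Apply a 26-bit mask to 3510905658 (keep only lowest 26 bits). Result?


3510905658 & 67108863 = 21244730

21244730


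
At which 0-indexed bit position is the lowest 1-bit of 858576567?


0b110011001011001101011010110111. Lowest set bit at position 0

0


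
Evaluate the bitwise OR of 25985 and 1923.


0b110010110000001 | 0b11110000011 = 0b110011110000011 = 26499

26499


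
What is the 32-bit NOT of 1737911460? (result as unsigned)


~0b1100111100101100110110010100100 = 0b10011000011010011001001101011011 = 2557055835 (32-bit unsigned)

2557055835


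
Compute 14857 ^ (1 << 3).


14857 ^ (1 << 3) = 14857 ^ 8 = 14849

14849


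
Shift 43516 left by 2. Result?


0b1010100111111100 << 2 = 0b101010011111110000 = 174064

174064


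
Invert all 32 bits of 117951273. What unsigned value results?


117951273 ^ 4294967295 = 4177016022

4177016022


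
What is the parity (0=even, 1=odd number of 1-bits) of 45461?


0b1011000110010101 has 8 ones => parity 0

0


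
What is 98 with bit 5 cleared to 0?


98 & ~(1 << 5) = 66

66


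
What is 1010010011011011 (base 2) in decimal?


1010010011011011 in decimal = 42203

42203


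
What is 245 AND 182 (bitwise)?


0b11110101 & 0b10110110 = 0b10110100 = 180

180


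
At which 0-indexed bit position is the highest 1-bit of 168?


0b10101000. Highest set bit at position 7

7


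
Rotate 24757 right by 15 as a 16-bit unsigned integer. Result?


Rotate 0b110000010110101 right by 15 (16-bit) = 0b1100000101101010 = 49514

49514


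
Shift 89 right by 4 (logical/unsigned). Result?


0b1011001 >> 4 = 0b101 = 5

5


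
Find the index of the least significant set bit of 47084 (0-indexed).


0b1011011111101100. Lowest set bit at position 2

2


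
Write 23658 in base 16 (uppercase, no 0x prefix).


23658 = 5C6A hex

5C6A


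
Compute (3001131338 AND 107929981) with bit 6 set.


Step 1: 3001131338 & 107929981 = 39887176
Step 2: 39887176 | (1 << 6) = 39887176 | 64 = 39887176

39887176


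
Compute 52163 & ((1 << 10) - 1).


52163 & 1023 = 963

963


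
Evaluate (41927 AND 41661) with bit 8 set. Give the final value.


Step 1: 41927 & 41661 = 41605
Step 2: 41605 | (1 << 8) = 41605 | 256 = 41861

41861


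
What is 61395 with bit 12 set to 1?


61395 | (1 << 12) = 61395 | 4096 = 65491

65491


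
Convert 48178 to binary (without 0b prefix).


48178 = 1011110000110010 in binary

1011110000110010


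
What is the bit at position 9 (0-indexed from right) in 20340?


0b100111101110100, position 9 = 1

1


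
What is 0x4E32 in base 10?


4E32 hex = 20018 decimal

20018


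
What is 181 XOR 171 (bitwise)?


0b10110101 ^ 0b10101011 = 0b11110 = 30

30


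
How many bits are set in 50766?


0b1100011001001110 has 8 set bits

8


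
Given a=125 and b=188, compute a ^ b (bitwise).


125 ^ 188 = 193

193


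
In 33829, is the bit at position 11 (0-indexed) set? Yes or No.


0b1000010000100101, bit 11 = 0. No

No


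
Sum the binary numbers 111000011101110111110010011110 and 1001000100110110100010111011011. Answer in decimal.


111000011101110111110010011110 + 1001000100110110100010111011011 = 10000001000100101100001001111001 = 2165490297

2165490297


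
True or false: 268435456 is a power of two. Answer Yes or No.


0b10000000000000000000000000000. Only one bit set => Yes

Yes


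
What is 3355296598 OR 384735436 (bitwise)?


0b11000111111111011100001101010110 | 0b10110111011101001100011001100 = 0b11010111111111111101101111011110 = 3623869406

3623869406


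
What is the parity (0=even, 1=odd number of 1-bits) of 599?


0b1001010111 has 6 ones => parity 0

0


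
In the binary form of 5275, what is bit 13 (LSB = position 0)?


0b1010010011011, position 13 = 0

0


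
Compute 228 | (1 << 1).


228 | (1 << 1) = 228 | 2 = 230

230


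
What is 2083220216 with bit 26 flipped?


2083220216 ^ (1 << 26) = 2083220216 ^ 67108864 = 2016111352

2016111352


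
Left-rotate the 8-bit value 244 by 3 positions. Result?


Rotate 0b11110100 left by 3 (8-bit) = 0b10100111 = 167

167


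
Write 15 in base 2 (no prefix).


15 = 1111 in binary

1111


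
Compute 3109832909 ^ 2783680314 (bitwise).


0b10111001010111000100100011001101 ^ 0b10100101111010111001011100111010 = 0b11100101101111101111111110111 = 481812471

481812471


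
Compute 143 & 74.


0b10001111 & 0b1001010 = 0b1010 = 10

10


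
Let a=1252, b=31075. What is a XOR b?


1252 ^ 31075 = 32135

32135


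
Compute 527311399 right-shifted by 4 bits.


0b11111011011100010001000100111 >> 4 = 0b1111101101110001000100010 = 32956962

32956962


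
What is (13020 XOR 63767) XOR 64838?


Step 1: 13020 ^ 63767 = 52171
Step 2: 52171 ^ 64838 = 13965

13965


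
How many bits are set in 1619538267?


0b1100000100010000011000101011011 has 12 set bits

12


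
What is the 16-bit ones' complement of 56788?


56788 ^ 65535 = 8747

8747


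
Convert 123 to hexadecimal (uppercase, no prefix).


123 = 7B hex

7B


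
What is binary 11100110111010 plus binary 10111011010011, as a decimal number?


11100110111010 + 10111011010011 = 110100010001101 = 26765

26765


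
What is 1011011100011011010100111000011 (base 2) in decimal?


1011011100011011010100111000011 in decimal = 1536010691

1536010691


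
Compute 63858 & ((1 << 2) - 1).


63858 & 3 = 2

2


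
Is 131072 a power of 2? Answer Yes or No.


0b100000000000000000. Only one bit set => Yes

Yes


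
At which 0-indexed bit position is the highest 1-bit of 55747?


0b1101100111000011. Highest set bit at position 15

15


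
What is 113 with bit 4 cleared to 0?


113 & ~(1 << 4) = 97

97


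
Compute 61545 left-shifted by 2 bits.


0b1111000001101001 << 2 = 0b111100000110100100 = 246180

246180


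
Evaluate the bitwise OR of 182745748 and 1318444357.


0b1010111001000111101010010100 | 0b1001110100101011101110101000101 = 0b1001110111101011111111111010101 = 1324744661

1324744661


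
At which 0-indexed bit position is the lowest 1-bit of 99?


0b1100011. Lowest set bit at position 0

0


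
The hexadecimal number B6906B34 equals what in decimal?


B6906B34 hex = 3062917940 decimal

3062917940


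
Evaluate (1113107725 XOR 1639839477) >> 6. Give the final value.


Step 1: 1113107725 ^ 1639839477 = 602233848
Step 2: 602233848 >> 6 = 9409903

9409903


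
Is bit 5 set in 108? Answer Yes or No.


0b1101100, bit 5 = 1. Yes

Yes


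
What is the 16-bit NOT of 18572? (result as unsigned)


~0b100100010001100 = 0b1011011101110011 = 46963 (16-bit unsigned)

46963


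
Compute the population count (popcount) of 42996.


0b1010011111110100 has 10 set bits

10


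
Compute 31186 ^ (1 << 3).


31186 ^ (1 << 3) = 31186 ^ 8 = 31194

31194


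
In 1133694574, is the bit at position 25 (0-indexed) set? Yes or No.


0b1000011100100101100111001101110, bit 25 = 1. Yes

Yes


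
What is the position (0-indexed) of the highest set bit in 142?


0b10001110. Highest set bit at position 7

7


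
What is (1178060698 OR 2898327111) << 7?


Step 1: 1178060698 | 2898327111 = 4009228255
Step 2: 4009228255 << 7 = 513181216640

513181216640


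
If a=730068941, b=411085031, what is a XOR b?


730068941 ^ 411085031 = 855858986

855858986


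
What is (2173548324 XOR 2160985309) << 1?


Step 1: 2173548324 ^ 2160985309 = 21214201
Step 2: 21214201 << 1 = 42428402

42428402


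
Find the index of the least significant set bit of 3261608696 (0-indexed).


0b11000010011010000011001011111000. Lowest set bit at position 3

3


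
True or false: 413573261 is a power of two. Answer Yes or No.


0b11000101001101010000010001101. Multiple bits set => No

No


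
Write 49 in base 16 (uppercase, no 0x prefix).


49 = 31 hex

31


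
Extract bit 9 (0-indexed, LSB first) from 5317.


0b1010011000101, position 9 = 0

0


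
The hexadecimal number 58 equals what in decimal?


58 hex = 88 decimal

88


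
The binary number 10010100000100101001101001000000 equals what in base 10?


10010100000100101001101001000000 in decimal = 2484247104

2484247104


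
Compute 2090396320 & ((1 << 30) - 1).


2090396320 & 1073741823 = 1016654496

1016654496


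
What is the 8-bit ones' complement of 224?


224 ^ 255 = 31

31


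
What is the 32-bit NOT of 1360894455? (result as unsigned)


~0b1010001000111011001100111110111 = 0b10101110111000100110011000001000 = 2934072840 (32-bit unsigned)

2934072840


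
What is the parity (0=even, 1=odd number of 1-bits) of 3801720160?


0b11100010100110011010010101100000 has 14 ones => parity 0

0


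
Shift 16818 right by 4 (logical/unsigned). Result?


0b100000110110010 >> 4 = 0b10000011011 = 1051

1051


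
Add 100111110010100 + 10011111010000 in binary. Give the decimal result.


100111110010100 + 10011111010000 = 111011101100100 = 30564

30564


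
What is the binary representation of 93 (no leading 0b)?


93 = 1011101 in binary

1011101


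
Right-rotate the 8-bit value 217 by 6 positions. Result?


Rotate 0b11011001 right by 6 (8-bit) = 0b1100111 = 103

103


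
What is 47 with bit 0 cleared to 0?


47 & ~(1 << 0) = 46

46


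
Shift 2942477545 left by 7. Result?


0b10101111011000101010010011101001 << 7 = 0b101011110110001010100100111010010000000 = 376637125760

376637125760


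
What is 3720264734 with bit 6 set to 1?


3720264734 | (1 << 6) = 3720264734 | 64 = 3720264798

3720264798


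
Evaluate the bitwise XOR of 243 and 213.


0b11110011 ^ 0b11010101 = 0b100110 = 38

38


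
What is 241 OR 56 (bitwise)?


0b11110001 | 0b111000 = 0b11111001 = 249

249


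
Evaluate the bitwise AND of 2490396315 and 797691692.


0b10010100011100000110111010011011 & 0b101111100010111100111100101100 = 0b100000000000100111000001000 = 67128840

67128840


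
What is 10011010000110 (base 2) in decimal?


10011010000110 in decimal = 9862

9862


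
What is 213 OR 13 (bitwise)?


0b11010101 | 0b1101 = 0b11011101 = 221

221


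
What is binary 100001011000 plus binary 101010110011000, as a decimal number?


100001011000 + 101010110011000 = 101110111110000 = 24048

24048


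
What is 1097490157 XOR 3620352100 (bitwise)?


0b1000001011010100101111011101101 ^ 0b11010111110010100011000001100100 = 0b10010110101000000110111010001001 = 2527096457

2527096457


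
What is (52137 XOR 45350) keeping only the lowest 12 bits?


Step 1: 52137 ^ 45350 = 31375
Step 2: 31375 & 4095 = 2703

2703


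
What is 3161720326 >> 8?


0b10111100011101000000011000000110 >> 8 = 0b101111000111010000000110 = 12350470

12350470


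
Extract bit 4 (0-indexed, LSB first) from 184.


0b10111000, position 4 = 1

1


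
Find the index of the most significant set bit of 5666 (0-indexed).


0b1011000100010. Highest set bit at position 12

12


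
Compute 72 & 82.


0b1001000 & 0b1010010 = 0b1000000 = 64

64


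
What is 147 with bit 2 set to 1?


147 | (1 << 2) = 147 | 4 = 151

151


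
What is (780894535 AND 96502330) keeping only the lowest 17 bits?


Step 1: 780894535 & 96502330 = 75530242
Step 2: 75530242 & 131071 = 32770

32770


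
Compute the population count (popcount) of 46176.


0b1011010001100000 has 6 set bits

6


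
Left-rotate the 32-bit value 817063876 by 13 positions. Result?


Rotate 0b110000101100110110011111000100 left by 13 (32-bit) = 0b1101100111110001000011000010110 = 1828226582

1828226582


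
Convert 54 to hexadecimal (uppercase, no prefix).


54 = 36 hex

36


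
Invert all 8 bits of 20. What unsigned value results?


20 ^ 255 = 235

235


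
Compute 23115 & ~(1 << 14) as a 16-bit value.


23115 & ~(1 << 14) = 6731

6731


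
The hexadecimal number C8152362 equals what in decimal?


C8152362 hex = 3356828514 decimal

3356828514


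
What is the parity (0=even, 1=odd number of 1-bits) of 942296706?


0b111000001010100100111010000010 has 12 ones => parity 0

0


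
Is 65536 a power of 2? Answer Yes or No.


0b10000000000000000. Only one bit set => Yes

Yes


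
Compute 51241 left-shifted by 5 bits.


0b1100100000101001 << 5 = 0b110010000010100100000 = 1639712

1639712


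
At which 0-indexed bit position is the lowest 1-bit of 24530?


0b101111111010010. Lowest set bit at position 1

1


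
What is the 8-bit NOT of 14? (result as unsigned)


~0b1110 = 0b11110001 = 241 (8-bit unsigned)

241


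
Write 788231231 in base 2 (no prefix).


788231231 = 101110111110110111010000111111 in binary

101110111110110111010000111111


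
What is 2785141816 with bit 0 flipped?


2785141816 ^ (1 << 0) = 2785141816 ^ 1 = 2785141817

2785141817


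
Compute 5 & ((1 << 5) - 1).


5 & 31 = 5

5


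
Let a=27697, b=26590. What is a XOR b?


27697 ^ 26590 = 3055

3055


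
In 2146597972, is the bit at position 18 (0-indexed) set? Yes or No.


0b1111111111100100111110001010100, bit 18 = 0. No

No


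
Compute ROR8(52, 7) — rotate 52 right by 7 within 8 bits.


Rotate 0b110100 right by 7 (8-bit) = 0b1101000 = 104

104


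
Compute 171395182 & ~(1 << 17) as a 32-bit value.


171395182 & ~(1 << 17) = 171264110

171264110


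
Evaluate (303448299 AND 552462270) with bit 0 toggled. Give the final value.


Step 1: 303448299 & 552462270 = 278698
Step 2: 278698 ^ (1 << 0) = 278698 ^ 1 = 278699

278699


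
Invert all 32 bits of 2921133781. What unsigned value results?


2921133781 ^ 4294967295 = 1373833514

1373833514


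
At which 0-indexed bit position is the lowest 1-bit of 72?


0b1001000. Lowest set bit at position 3

3


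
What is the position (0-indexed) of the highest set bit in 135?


0b10000111. Highest set bit at position 7

7


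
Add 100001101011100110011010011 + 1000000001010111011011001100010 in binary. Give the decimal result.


100001101011100110011010011 + 1000000001010111011011001100010 = 1000100011000011000001100110101 = 1147241269

1147241269


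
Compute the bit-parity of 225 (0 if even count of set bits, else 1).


0b11100001 has 4 ones => parity 0

0


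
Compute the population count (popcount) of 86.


0b1010110 has 4 set bits

4


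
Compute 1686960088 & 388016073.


0b1100100100011001111011111011000 & 0b10111001000001010011111001001 = 0b100000000001010011111001000 = 67151816

67151816


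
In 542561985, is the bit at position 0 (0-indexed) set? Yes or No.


0b100000010101101101011011000001, bit 0 = 1. Yes

Yes


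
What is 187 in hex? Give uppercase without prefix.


187 = BB hex

BB


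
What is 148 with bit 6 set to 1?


148 | (1 << 6) = 148 | 64 = 212

212


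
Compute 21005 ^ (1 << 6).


21005 ^ (1 << 6) = 21005 ^ 64 = 21069

21069


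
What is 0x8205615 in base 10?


8205615 hex = 136336917 decimal

136336917


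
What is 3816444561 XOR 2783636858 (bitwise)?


0b11100011011110100101001010010001 ^ 0b10100101111010101110110101111010 = 0b1000110100100001011111111101011 = 1183891435

1183891435


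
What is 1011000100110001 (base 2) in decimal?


1011000100110001 in decimal = 45361

45361


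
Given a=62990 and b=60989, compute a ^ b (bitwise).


62990 ^ 60989 = 6195

6195


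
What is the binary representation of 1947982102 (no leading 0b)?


1947982102 = 1110100000110111101100100010110 in binary

1110100000110111101100100010110


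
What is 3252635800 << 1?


0b11000001110111110100100010011000 << 1 = 0b110000011101111101001000100110000 = 6505271600

6505271600


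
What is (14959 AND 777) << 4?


Step 1: 14959 & 777 = 521
Step 2: 521 << 4 = 8336

8336


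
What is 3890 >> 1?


0b111100110010 >> 1 = 0b11110011001 = 1945

1945


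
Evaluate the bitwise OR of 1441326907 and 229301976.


0b1010101111010001110011100111011 | 0b1101101010101101111011011000 = 0b1011101111010101111111111111011 = 1575682043

1575682043


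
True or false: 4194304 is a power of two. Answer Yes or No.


0b10000000000000000000000. Only one bit set => Yes

Yes


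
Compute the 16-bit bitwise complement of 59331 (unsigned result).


~0b1110011111000011 = 0b1100000111100 = 6204 (16-bit unsigned)

6204
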